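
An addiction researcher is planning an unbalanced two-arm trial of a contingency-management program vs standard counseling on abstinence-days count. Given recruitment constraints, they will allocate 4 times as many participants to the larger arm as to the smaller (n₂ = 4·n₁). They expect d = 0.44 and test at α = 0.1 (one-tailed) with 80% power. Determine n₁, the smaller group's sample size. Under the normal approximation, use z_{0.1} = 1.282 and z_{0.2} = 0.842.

With allocation ratio k = n₂/n₁ = 4, Var(x̄₁−x̄₂) = σ²(1/n₁ + 1/(k·n₁)) = σ²·(k+1)/(k·n₁).
So n₁ = (1 + 1/k)·((z_{α} + z_β)/d)² = 1.250 × (2.124/0.44)².
n₁ = 1.250 × 23.30 = 29.1.
Round up: n₁ = 30, giving n₂ = 4 × 30 = 120.

n₁ = 30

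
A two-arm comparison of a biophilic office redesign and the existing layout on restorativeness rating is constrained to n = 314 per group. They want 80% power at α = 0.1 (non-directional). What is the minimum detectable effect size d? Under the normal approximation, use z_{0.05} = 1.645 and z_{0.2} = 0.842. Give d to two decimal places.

For two independent groups of n = 314 each: d_min = (z_{α/2} + z_β)·√(2/n).
z-sum = 1.645 + 0.842 = 2.487.
d_min = 2.487 × √(2/314) = 2.487 × 0.0798 = 0.198.

d_min ≈ 0.20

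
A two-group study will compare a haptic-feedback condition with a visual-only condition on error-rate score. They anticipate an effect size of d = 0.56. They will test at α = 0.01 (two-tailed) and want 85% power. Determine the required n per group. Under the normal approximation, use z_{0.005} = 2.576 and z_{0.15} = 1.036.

For two independent groups with equal n: n = 2·((z_{α/2} + z_β) / d)².
z_{α/2} + z_β = 2.576 + 1.036 = 3.612.
n = 2 × (3.612 / 0.56)² = 2 × 6.450² = 2 × 41.60 = 83.2.
Round up to the next whole participant.

n = 84 per group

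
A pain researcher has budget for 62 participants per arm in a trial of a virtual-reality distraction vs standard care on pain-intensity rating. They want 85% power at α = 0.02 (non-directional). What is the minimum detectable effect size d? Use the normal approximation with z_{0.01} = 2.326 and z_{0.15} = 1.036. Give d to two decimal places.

For two independent groups of n = 62 each: d_min = (z_{α/2} + z_β)·√(2/n).
z-sum = 2.326 + 1.036 = 3.362.
d_min = 3.362 × √(2/62) = 3.362 × 0.1796 = 0.604.

d_min ≈ 0.60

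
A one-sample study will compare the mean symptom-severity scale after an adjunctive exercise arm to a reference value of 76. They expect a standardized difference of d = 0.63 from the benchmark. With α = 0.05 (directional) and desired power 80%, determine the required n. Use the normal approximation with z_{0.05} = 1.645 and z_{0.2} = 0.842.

n = 16

For a one-sample test: n = ((z_{α} + z_β) / d)².
z_{α} + z_β = 1.645 + 0.842 = 2.487.
n = (2.487 / 0.63)² = 3.948² = 15.58.
Round up.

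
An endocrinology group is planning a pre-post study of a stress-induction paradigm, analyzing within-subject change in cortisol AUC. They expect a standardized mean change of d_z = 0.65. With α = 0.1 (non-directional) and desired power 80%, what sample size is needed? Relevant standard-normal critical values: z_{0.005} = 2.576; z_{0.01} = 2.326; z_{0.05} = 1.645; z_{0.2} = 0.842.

For a paired (one-sample on differences) test: n = ((z_{α/2} + z_β) / d)².
z_{α/2} + z_β = 1.645 + 0.842 = 2.487.
n = (2.487 / 0.65)² = 3.826² = 14.64.
Round up.

n = 15 pairs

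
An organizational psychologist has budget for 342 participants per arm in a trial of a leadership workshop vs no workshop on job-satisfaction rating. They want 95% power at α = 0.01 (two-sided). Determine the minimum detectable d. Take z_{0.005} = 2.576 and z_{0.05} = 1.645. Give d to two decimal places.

For two independent groups of n = 342 each: d_min = (z_{α/2} + z_β)·√(2/n).
z-sum = 2.576 + 1.645 = 4.221.
d_min = 4.221 × √(2/342) = 4.221 × 0.0765 = 0.323.

d_min ≈ 0.32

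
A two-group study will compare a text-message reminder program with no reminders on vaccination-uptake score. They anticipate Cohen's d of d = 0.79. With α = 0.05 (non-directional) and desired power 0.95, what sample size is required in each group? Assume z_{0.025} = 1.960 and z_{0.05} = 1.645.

n = 42 per group

For two independent groups with equal n: n = 2·((z_{α/2} + z_β) / d)².
z_{α/2} + z_β = 1.960 + 1.645 = 3.605.
n = 2 × (3.605 / 0.79)² = 2 × 4.563² = 2 × 20.82 = 41.6.
Round up to the next whole participant.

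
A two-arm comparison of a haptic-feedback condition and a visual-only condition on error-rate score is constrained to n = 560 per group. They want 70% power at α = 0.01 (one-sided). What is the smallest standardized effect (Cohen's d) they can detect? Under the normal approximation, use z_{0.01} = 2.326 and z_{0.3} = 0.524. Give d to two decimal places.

d_min ≈ 0.17

For two independent groups of n = 560 each: d_min = (z_{α} + z_β)·√(2/n).
z-sum = 2.326 + 0.524 = 2.850.
d_min = 2.850 × √(2/560) = 2.850 × 0.0598 = 0.170.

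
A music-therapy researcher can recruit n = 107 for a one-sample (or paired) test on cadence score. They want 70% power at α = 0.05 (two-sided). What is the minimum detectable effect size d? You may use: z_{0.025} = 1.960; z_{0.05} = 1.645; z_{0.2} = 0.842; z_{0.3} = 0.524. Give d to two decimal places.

For a single sample (or paired design) of n = 107: d_min = (z_{α/2} + z_β)/√n.
z-sum = 1.960 + 0.524 = 2.484.
d_min = 2.484 / √107 = 2.484 / 10.344 = 0.240.

d_min ≈ 0.24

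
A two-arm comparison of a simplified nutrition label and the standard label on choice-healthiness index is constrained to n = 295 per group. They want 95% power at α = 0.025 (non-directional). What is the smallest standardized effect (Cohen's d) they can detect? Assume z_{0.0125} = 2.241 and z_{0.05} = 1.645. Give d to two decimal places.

d_min ≈ 0.32

For two independent groups of n = 295 each: d_min = (z_{α/2} + z_β)·√(2/n).
z-sum = 2.241 + 1.645 = 3.886.
d_min = 3.886 × √(2/295) = 3.886 × 0.0823 = 0.320.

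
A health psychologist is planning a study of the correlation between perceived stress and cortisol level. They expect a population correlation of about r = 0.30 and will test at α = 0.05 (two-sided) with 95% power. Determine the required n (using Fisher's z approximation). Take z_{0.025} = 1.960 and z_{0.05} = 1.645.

Fisher's z: C = ½·ln((1+r)/(1−r)) = ½·ln(1.8571) = 0.3095.
n = ((z_{α/2} + z_β)/C)² + 3.
(1.960 + 1.645) / 0.3095 = 3.605 / 0.3095 = 11.648.
n = 11.648² + 3 = 135.67 + 3 = 138.7.
Round up.

n = 139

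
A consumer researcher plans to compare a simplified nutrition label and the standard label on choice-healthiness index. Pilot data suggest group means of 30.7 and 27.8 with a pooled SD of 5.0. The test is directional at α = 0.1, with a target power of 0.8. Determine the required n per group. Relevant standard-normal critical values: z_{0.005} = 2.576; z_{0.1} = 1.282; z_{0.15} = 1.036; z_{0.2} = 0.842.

n = 27 per group

Cohen's d = |M₁ − M₂| / SD_pooled = |30.7 − 27.8| / 5.0 = 2.9 / 5.0 = 0.580.
For two independent groups with equal n: n = 2·((z_{α} + z_β) / d)².
z_{α} + z_β = 1.282 + 0.842 = 2.124.
n = 2 × (2.124 / 0.580)² = 2 × 3.662² = 2 × 13.41 = 26.8.
Round up to the next whole participant.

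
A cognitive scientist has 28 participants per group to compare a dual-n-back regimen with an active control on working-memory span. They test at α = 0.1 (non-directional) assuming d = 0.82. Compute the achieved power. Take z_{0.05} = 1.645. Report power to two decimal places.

power ≈ 0.92

For two equal groups, power = Φ(d·√(n/2) − z_{α/2}).
d·√(n/2) = 0.82 × √(28/2) = 0.82 × 3.742 = 3.068.
z_β = 3.068 − 1.645 = 1.423.
Power = Φ(1.423) = 0.923.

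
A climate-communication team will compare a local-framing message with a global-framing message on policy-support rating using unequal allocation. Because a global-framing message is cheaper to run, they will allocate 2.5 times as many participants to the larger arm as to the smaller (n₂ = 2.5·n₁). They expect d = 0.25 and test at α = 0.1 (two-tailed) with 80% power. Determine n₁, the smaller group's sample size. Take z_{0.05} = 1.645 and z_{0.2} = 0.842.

With allocation ratio k = n₂/n₁ = 2.5, Var(x̄₁−x̄₂) = σ²(1/n₁ + 1/(k·n₁)) = σ²·(k+1)/(k·n₁).
So n₁ = (1 + 1/k)·((z_{α/2} + z_β)/d)² = 1.400 × (2.487/0.25)².
n₁ = 1.400 × 98.96 = 138.5.
Round up: n₁ = 139, giving n₂ = ⌈2.5 × 139⌉ = ⌈347.5⌉ = 348.

n₁ = 139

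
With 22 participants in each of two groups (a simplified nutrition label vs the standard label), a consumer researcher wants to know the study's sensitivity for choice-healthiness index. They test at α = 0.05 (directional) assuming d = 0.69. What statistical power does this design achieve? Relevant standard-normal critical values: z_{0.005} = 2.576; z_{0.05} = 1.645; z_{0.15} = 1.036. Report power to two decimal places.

For two equal groups, power = Φ(d·√(n/2) − z_{α}).
d·√(n/2) = 0.69 × √(22/2) = 0.69 × 3.317 = 2.288.
z_β = 2.288 − 1.645 = 0.643.
Power = Φ(0.643) = 0.740.

power ≈ 0.74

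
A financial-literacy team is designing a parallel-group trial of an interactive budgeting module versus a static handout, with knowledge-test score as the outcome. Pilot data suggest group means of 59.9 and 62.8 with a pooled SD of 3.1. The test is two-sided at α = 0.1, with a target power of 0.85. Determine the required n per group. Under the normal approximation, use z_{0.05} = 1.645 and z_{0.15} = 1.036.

Cohen's d = |M₁ − M₂| / SD_pooled = |59.9 − 62.8| / 3.1 = 2.9 / 3.1 = 0.935.
For two independent groups with equal n: n = 2·((z_{α/2} + z_β) / d)².
z_{α/2} + z_β = 1.645 + 1.036 = 2.681.
n = 2 × (2.681 / 0.935)² = 2 × 2.867² = 2 × 8.22 = 16.4.
Round up to the next whole participant.

n = 17 per group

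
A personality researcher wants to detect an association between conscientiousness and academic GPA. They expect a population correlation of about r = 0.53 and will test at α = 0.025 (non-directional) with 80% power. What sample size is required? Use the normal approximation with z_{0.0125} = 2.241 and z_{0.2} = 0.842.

n = 31

Fisher's z: C = ½·ln((1+r)/(1−r)) = ½·ln(3.2553) = 0.5901.
n = ((z_{α/2} + z_β)/C)² + 3.
(2.241 + 0.842) / 0.5901 = 3.083 / 0.5901 = 5.225.
n = 5.225² + 3 = 27.30 + 3 = 30.3.
Round up.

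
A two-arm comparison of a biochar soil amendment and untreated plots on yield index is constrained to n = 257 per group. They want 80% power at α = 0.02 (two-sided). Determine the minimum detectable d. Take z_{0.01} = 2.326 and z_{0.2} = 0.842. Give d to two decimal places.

d_min ≈ 0.28

For two independent groups of n = 257 each: d_min = (z_{α/2} + z_β)·√(2/n).
z-sum = 2.326 + 0.842 = 3.168.
d_min = 3.168 × √(2/257) = 3.168 × 0.0882 = 0.279.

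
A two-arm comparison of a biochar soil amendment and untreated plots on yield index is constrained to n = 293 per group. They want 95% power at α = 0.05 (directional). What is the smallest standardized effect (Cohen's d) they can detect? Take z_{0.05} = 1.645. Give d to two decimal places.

d_min ≈ 0.27

For two independent groups of n = 293 each: d_min = (z_{α} + z_β)·√(2/n).
z-sum = 1.645 + 1.645 = 3.290.
d_min = 3.290 × √(2/293) = 3.290 × 0.0826 = 0.272.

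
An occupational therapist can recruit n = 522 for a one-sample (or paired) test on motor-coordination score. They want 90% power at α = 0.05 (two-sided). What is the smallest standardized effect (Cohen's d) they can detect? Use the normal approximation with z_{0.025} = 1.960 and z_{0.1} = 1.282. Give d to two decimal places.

For a single sample (or paired design) of n = 522: d_min = (z_{α/2} + z_β)/√n.
z-sum = 1.960 + 1.282 = 3.242.
d_min = 3.242 / √522 = 3.242 / 22.847 = 0.142.

d_min ≈ 0.14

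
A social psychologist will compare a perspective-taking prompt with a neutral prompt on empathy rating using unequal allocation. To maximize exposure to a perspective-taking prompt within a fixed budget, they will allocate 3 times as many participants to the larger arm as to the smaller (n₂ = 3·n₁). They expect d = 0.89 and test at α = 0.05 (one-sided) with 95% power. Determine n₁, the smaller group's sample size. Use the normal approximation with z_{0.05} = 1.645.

n₁ = 19

With allocation ratio k = n₂/n₁ = 3, Var(x̄₁−x̄₂) = σ²(1/n₁ + 1/(k·n₁)) = σ²·(k+1)/(k·n₁).
So n₁ = (1 + 1/k)·((z_{α} + z_β)/d)² = 1.333 × (3.290/0.89)².
n₁ = 1.333 × 13.67 = 18.2.
Round up: n₁ = 19, giving n₂ = 3 × 19 = 57.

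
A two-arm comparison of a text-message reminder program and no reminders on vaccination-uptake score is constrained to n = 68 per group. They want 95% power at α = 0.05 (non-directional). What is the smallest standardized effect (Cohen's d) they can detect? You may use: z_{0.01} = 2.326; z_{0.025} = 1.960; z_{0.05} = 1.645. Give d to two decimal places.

d_min ≈ 0.62

For two independent groups of n = 68 each: d_min = (z_{α/2} + z_β)·√(2/n).
z-sum = 1.960 + 1.645 = 3.605.
d_min = 3.605 × √(2/68) = 3.605 × 0.1715 = 0.618.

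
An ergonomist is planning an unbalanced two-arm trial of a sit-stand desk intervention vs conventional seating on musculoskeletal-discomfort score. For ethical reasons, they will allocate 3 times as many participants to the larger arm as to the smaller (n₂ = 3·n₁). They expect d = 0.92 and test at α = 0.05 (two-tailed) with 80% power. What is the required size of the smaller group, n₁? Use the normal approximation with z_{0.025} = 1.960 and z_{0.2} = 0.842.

With allocation ratio k = n₂/n₁ = 3, Var(x̄₁−x̄₂) = σ²(1/n₁ + 1/(k·n₁)) = σ²·(k+1)/(k·n₁).
So n₁ = (1 + 1/k)·((z_{α/2} + z_β)/d)² = 1.333 × (2.802/0.92)².
n₁ = 1.333 × 9.28 = 12.4.
Round up: n₁ = 13, giving n₂ = 3 × 13 = 39.

n₁ = 13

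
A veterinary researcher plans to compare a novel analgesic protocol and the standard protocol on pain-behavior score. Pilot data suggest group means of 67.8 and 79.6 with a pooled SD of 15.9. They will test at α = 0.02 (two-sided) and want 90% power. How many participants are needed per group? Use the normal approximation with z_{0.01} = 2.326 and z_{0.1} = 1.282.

Cohen's d = |M₁ − M₂| / SD_pooled = |67.8 − 79.6| / 15.9 = 11.8 / 15.9 = 0.742.
For two independent groups with equal n: n = 2·((z_{α/2} + z_β) / d)².
z_{α/2} + z_β = 2.326 + 1.282 = 3.608.
n = 2 × (3.608 / 0.742)² = 2 × 4.863² = 2 × 23.64 = 47.3.
Round up to the next whole participant.

n = 48 per group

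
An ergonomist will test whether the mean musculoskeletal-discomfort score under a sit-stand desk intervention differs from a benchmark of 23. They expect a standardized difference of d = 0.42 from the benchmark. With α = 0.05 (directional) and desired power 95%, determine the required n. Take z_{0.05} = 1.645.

For a one-sample test: n = ((z_{α} + z_β) / d)².
z_{α} + z_β = 1.645 + 1.645 = 3.290.
n = (3.290 / 0.42)² = 7.833² = 61.36.
Round up.

n = 62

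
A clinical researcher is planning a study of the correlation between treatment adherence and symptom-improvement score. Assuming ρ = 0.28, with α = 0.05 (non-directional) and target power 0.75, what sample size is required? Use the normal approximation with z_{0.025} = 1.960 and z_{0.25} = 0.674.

n = 87

Fisher's z: C = ½·ln((1+r)/(1−r)) = ½·ln(1.7778) = 0.2877.
n = ((z_{α/2} + z_β)/C)² + 3.
(1.960 + 0.674) / 0.2877 = 2.634 / 0.2877 = 9.155.
n = 9.155² + 3 = 83.82 + 3 = 86.8.
Round up.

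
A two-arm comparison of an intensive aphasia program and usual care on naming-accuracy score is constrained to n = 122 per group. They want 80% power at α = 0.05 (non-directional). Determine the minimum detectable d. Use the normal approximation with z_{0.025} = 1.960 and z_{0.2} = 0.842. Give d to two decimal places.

d_min ≈ 0.36

For two independent groups of n = 122 each: d_min = (z_{α/2} + z_β)·√(2/n).
z-sum = 1.960 + 0.842 = 2.802.
d_min = 2.802 × √(2/122) = 2.802 × 0.1280 = 0.359.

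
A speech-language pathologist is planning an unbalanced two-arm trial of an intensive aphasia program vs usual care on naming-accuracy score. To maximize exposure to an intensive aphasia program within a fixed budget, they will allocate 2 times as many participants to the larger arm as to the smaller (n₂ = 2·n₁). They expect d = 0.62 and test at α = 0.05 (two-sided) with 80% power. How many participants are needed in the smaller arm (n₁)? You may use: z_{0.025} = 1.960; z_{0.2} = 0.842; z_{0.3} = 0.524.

n₁ = 31

With allocation ratio k = n₂/n₁ = 2, Var(x̄₁−x̄₂) = σ²(1/n₁ + 1/(k·n₁)) = σ²·(k+1)/(k·n₁).
So n₁ = (1 + 1/k)·((z_{α/2} + z_β)/d)² = 1.500 × (2.802/0.62)².
n₁ = 1.500 × 20.42 = 30.6.
Round up: n₁ = 31, giving n₂ = 2 × 31 = 62.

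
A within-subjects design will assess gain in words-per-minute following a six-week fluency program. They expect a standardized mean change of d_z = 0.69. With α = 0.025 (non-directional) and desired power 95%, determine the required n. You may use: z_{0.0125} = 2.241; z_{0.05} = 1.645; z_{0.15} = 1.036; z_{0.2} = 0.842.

For a paired (one-sample on differences) test: n = ((z_{α/2} + z_β) / d)².
z_{α/2} + z_β = 2.241 + 1.645 = 3.886.
n = (3.886 / 0.69)² = 5.632² = 31.72.
Round up.

n = 32 pairs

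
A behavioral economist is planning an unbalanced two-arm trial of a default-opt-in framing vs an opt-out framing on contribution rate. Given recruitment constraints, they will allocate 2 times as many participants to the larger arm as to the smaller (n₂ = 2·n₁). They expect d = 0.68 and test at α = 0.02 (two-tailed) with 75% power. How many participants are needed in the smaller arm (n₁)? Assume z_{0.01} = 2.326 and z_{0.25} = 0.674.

n₁ = 30

With allocation ratio k = n₂/n₁ = 2, Var(x̄₁−x̄₂) = σ²(1/n₁ + 1/(k·n₁)) = σ²·(k+1)/(k·n₁).
So n₁ = (1 + 1/k)·((z_{α/2} + z_β)/d)² = 1.500 × (3.000/0.68)².
n₁ = 1.500 × 19.46 = 29.2.
Round up: n₁ = 30, giving n₂ = 2 × 30 = 60.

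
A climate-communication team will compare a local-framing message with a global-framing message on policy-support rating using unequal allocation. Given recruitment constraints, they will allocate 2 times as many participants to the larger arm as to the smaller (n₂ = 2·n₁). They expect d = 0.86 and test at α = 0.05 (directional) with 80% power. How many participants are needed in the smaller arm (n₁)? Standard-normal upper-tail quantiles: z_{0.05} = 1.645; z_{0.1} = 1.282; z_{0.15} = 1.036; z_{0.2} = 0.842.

With allocation ratio k = n₂/n₁ = 2, Var(x̄₁−x̄₂) = σ²(1/n₁ + 1/(k·n₁)) = σ²·(k+1)/(k·n₁).
So n₁ = (1 + 1/k)·((z_{α} + z_β)/d)² = 1.500 × (2.487/0.86)².
n₁ = 1.500 × 8.36 = 12.5.
Round up: n₁ = 13, giving n₂ = 2 × 13 = 26.

n₁ = 13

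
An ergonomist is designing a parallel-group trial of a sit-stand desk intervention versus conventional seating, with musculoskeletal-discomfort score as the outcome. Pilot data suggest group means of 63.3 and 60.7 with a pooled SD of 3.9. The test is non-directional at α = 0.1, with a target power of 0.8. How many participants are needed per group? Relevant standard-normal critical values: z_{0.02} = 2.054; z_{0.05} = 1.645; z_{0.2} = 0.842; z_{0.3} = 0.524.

n = 28 per group

Cohen's d = |M₁ − M₂| / SD_pooled = |63.3 − 60.7| / 3.9 = 2.6 / 3.9 = 0.667.
For two independent groups with equal n: n = 2·((z_{α/2} + z_β) / d)².
z_{α/2} + z_β = 1.645 + 0.842 = 2.487.
n = 2 × (2.487 / 0.667)² = 2 × 3.729² = 2 × 13.90 = 27.8.
Round up to the next whole participant.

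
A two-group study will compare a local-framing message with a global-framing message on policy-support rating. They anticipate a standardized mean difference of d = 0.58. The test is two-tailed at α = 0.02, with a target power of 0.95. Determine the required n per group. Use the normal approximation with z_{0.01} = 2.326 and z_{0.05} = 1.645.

n = 94 per group

For two independent groups with equal n: n = 2·((z_{α/2} + z_β) / d)².
z_{α/2} + z_β = 2.326 + 1.645 = 3.971.
n = 2 × (3.971 / 0.58)² = 2 × 6.847² = 2 × 46.88 = 93.8.
Round up to the next whole participant.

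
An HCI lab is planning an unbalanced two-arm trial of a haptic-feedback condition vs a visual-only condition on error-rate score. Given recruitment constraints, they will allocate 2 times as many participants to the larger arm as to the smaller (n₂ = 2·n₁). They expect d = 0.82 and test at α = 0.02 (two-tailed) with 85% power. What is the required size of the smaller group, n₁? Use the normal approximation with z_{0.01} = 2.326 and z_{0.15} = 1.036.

n₁ = 26

With allocation ratio k = n₂/n₁ = 2, Var(x̄₁−x̄₂) = σ²(1/n₁ + 1/(k·n₁)) = σ²·(k+1)/(k·n₁).
So n₁ = (1 + 1/k)·((z_{α/2} + z_β)/d)² = 1.500 × (3.362/0.82)².
n₁ = 1.500 × 16.81 = 25.2.
Round up: n₁ = 26, giving n₂ = 2 × 26 = 52.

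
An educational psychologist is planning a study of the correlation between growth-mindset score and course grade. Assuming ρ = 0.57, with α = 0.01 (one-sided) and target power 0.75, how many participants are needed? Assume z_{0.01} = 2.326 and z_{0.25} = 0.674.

Fisher's z: C = ½·ln((1+r)/(1−r)) = ½·ln(3.6512) = 0.6475.
n = ((z_{α} + z_β)/C)² + 3.
(2.326 + 0.674) / 0.6475 = 3.000 / 0.6475 = 4.633.
n = 4.633² + 3 = 21.47 + 3 = 24.5.
Round up.

n = 25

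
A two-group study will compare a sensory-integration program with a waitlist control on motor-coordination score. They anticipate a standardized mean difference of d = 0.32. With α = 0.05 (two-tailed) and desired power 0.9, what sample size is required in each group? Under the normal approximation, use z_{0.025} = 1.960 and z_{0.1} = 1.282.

n = 206 per group

For two independent groups with equal n: n = 2·((z_{α/2} + z_β) / d)².
z_{α/2} + z_β = 1.960 + 1.282 = 3.242.
n = 2 × (3.242 / 0.32)² = 2 × 10.131² = 2 × 102.64 = 205.3.
Round up to the next whole participant.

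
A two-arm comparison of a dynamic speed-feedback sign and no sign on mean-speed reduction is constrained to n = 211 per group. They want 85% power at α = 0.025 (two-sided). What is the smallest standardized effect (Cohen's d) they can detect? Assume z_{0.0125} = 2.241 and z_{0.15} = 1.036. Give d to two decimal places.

d_min ≈ 0.32

For two independent groups of n = 211 each: d_min = (z_{α/2} + z_β)·√(2/n).
z-sum = 2.241 + 1.036 = 3.277.
d_min = 3.277 × √(2/211) = 3.277 × 0.0974 = 0.319.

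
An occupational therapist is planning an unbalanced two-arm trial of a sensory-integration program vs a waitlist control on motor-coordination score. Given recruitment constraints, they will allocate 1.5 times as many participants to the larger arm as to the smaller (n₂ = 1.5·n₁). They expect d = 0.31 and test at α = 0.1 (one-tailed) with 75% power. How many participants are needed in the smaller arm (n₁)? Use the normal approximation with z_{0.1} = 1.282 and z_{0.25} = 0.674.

With allocation ratio k = n₂/n₁ = 1.5, Var(x̄₁−x̄₂) = σ²(1/n₁ + 1/(k·n₁)) = σ²·(k+1)/(k·n₁).
So n₁ = (1 + 1/k)·((z_{α} + z_β)/d)² = 1.667 × (1.956/0.31)².
n₁ = 1.667 × 39.81 = 66.4.
Round up: n₁ = 67, giving n₂ = ⌈1.5 × 67⌉ = ⌈100.5⌉ = 101.

n₁ = 67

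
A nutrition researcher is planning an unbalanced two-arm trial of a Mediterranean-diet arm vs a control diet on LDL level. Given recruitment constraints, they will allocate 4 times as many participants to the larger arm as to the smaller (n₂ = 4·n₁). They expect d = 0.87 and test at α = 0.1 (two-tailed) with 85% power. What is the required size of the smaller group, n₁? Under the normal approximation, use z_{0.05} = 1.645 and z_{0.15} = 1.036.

n₁ = 12

With allocation ratio k = n₂/n₁ = 4, Var(x̄₁−x̄₂) = σ²(1/n₁ + 1/(k·n₁)) = σ²·(k+1)/(k·n₁).
So n₁ = (1 + 1/k)·((z_{α/2} + z_β)/d)² = 1.250 × (2.681/0.87)².
n₁ = 1.250 × 9.50 = 11.9.
Round up: n₁ = 12, giving n₂ = 4 × 12 = 48.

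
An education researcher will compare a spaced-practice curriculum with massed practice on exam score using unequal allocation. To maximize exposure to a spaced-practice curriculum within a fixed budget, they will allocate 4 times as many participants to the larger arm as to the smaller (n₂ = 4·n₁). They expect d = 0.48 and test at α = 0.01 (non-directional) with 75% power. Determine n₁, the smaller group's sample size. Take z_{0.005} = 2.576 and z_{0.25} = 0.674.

n₁ = 58

With allocation ratio k = n₂/n₁ = 4, Var(x̄₁−x̄₂) = σ²(1/n₁ + 1/(k·n₁)) = σ²·(k+1)/(k·n₁).
So n₁ = (1 + 1/k)·((z_{α/2} + z_β)/d)² = 1.250 × (3.250/0.48)².
n₁ = 1.250 × 45.84 = 57.3.
Round up: n₁ = 58, giving n₂ = 4 × 58 = 232.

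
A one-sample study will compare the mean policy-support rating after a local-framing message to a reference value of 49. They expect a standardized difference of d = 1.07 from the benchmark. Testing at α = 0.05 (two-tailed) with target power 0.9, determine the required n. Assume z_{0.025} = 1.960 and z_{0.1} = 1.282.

n = 10

For a one-sample test: n = ((z_{α/2} + z_β) / d)².
z_{α/2} + z_β = 1.960 + 1.282 = 3.242.
n = (3.242 / 1.07)² = 3.030² = 9.18.
Round up.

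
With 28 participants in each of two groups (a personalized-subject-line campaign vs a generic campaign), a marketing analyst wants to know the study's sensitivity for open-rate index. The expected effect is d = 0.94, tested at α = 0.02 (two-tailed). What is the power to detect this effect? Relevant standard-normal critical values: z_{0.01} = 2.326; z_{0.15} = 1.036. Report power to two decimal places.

power ≈ 0.88

For two equal groups, power = Φ(d·√(n/2) − z_{α/2}).
d·√(n/2) = 0.94 × √(28/2) = 0.94 × 3.742 = 3.517.
z_β = 3.517 − 2.326 = 1.191.
Power = Φ(1.191) = 0.883.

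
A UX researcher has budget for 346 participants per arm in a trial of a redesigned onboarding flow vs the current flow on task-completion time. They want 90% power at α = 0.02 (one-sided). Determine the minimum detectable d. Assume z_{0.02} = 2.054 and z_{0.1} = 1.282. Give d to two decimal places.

For two independent groups of n = 346 each: d_min = (z_{α} + z_β)·√(2/n).
z-sum = 2.054 + 1.282 = 3.336.
d_min = 3.336 × √(2/346) = 3.336 × 0.0760 = 0.254.

d_min ≈ 0.25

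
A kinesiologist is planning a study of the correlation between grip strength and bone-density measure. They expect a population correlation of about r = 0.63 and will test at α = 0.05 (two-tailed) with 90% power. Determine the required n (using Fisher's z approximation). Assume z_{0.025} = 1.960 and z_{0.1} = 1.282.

Fisher's z: C = ½·ln((1+r)/(1−r)) = ½·ln(4.4054) = 0.7414.
n = ((z_{α/2} + z_β)/C)² + 3.
(1.960 + 1.282) / 0.7414 = 3.242 / 0.7414 = 4.373.
n = 4.373² + 3 = 19.12 + 3 = 22.1.
Round up.

n = 23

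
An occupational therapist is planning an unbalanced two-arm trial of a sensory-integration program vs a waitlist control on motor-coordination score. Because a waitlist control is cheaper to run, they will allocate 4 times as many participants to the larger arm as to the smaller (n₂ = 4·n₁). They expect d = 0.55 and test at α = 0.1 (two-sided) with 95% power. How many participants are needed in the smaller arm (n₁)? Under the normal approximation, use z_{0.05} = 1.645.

n₁ = 45

With allocation ratio k = n₂/n₁ = 4, Var(x̄₁−x̄₂) = σ²(1/n₁ + 1/(k·n₁)) = σ²·(k+1)/(k·n₁).
So n₁ = (1 + 1/k)·((z_{α/2} + z_β)/d)² = 1.250 × (3.290/0.55)².
n₁ = 1.250 × 35.78 = 44.7.
Round up: n₁ = 45, giving n₂ = 4 × 45 = 180.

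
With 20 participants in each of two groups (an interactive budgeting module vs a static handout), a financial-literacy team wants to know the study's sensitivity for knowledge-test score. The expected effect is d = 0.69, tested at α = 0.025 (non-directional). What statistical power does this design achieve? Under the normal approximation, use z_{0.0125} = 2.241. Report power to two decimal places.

power ≈ 0.48

For two equal groups, power = Φ(d·√(n/2) − z_{α/2}).
d·√(n/2) = 0.69 × √(20/2) = 0.69 × 3.162 = 2.182.
z_β = 2.182 − 2.241 = -0.059.
Power = Φ(-0.059) = 0.476.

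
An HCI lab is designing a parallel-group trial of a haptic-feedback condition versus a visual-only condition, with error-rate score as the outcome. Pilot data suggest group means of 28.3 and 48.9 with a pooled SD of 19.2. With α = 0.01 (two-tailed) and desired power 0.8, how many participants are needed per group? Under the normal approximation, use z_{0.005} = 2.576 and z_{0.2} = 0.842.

n = 21 per group

Cohen's d = |M₁ − M₂| / SD_pooled = |28.3 − 48.9| / 19.2 = 20.6 / 19.2 = 1.073.
For two independent groups with equal n: n = 2·((z_{α/2} + z_β) / d)².
z_{α/2} + z_β = 2.576 + 0.842 = 3.418.
n = 2 × (3.418 / 1.073)² = 2 × 3.185² = 2 × 10.15 = 20.3.
Round up to the next whole participant.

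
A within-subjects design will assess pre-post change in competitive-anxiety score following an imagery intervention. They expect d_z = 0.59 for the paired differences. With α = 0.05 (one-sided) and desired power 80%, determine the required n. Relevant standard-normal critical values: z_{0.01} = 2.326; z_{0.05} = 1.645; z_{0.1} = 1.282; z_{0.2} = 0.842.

For a paired (one-sample on differences) test: n = ((z_{α} + z_β) / d)².
z_{α} + z_β = 1.645 + 0.842 = 2.487.
n = (2.487 / 0.59)² = 4.215² = 17.77.
Round up.

n = 18 pairs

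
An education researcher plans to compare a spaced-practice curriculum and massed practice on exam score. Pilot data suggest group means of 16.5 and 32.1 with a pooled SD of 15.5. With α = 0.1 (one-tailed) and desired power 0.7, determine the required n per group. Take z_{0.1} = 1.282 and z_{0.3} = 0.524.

Cohen's d = |M₁ − M₂| / SD_pooled = |16.5 − 32.1| / 15.5 = 15.6 / 15.5 = 1.006.
For two independent groups with equal n: n = 2·((z_{α} + z_β) / d)².
z_{α} + z_β = 1.282 + 0.524 = 1.806.
n = 2 × (1.806 / 1.006)² = 2 × 1.795² = 2 × 3.22 = 6.4.
Round up to the next whole participant.

n = 7 per group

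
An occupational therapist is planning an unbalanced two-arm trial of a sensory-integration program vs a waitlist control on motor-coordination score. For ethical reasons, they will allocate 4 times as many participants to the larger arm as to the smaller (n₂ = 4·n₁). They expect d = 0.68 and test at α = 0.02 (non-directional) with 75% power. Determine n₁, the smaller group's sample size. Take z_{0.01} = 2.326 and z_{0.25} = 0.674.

With allocation ratio k = n₂/n₁ = 4, Var(x̄₁−x̄₂) = σ²(1/n₁ + 1/(k·n₁)) = σ²·(k+1)/(k·n₁).
So n₁ = (1 + 1/k)·((z_{α/2} + z_β)/d)² = 1.250 × (3.000/0.68)².
n₁ = 1.250 × 19.46 = 24.3.
Round up: n₁ = 25, giving n₂ = 4 × 25 = 100.

n₁ = 25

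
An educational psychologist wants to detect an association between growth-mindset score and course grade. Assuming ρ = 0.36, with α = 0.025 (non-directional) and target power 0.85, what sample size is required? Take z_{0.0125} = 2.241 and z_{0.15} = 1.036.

Fisher's z: C = ½·ln((1+r)/(1−r)) = ½·ln(2.1250) = 0.3769.
n = ((z_{α/2} + z_β)/C)² + 3.
(2.241 + 1.036) / 0.3769 = 3.277 / 0.3769 = 8.695.
n = 8.695² + 3 = 75.60 + 3 = 78.6.
Round up.

n = 79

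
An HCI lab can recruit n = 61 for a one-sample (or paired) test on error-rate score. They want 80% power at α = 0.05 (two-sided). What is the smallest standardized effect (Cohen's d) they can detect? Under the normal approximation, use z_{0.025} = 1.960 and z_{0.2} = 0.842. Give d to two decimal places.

For a single sample (or paired design) of n = 61: d_min = (z_{α/2} + z_β)/√n.
z-sum = 1.960 + 0.842 = 2.802.
d_min = 2.802 / √61 = 2.802 / 7.810 = 0.359.

d_min ≈ 0.36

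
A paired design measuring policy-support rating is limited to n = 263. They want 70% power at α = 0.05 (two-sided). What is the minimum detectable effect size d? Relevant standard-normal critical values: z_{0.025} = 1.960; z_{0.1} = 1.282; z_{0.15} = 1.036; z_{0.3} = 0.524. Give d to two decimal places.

d_min ≈ 0.15

For a single sample (or paired design) of n = 263: d_min = (z_{α/2} + z_β)/√n.
z-sum = 1.960 + 0.524 = 2.484.
d_min = 2.484 / √263 = 2.484 / 16.217 = 0.153.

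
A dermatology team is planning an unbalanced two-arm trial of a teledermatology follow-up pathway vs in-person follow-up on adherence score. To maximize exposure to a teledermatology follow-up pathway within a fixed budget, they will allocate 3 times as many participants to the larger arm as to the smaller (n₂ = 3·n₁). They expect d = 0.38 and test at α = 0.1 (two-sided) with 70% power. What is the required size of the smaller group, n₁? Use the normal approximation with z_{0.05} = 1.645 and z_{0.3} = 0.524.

n₁ = 44

With allocation ratio k = n₂/n₁ = 3, Var(x̄₁−x̄₂) = σ²(1/n₁ + 1/(k·n₁)) = σ²·(k+1)/(k·n₁).
So n₁ = (1 + 1/k)·((z_{α/2} + z_β)/d)² = 1.333 × (2.169/0.38)².
n₁ = 1.333 × 32.58 = 43.4.
Round up: n₁ = 44, giving n₂ = 3 × 44 = 132.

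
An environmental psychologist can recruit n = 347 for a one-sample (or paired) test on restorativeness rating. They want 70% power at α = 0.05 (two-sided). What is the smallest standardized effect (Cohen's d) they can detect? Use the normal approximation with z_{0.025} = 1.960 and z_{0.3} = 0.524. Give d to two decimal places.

For a single sample (or paired design) of n = 347: d_min = (z_{α/2} + z_β)/√n.
z-sum = 1.960 + 0.524 = 2.484.
d_min = 2.484 / √347 = 2.484 / 18.628 = 0.133.

d_min ≈ 0.13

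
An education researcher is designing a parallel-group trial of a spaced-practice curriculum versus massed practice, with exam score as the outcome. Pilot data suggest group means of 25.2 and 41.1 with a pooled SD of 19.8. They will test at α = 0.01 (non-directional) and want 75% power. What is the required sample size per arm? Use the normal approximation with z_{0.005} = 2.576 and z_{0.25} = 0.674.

Cohen's d = |M₁ − M₂| / SD_pooled = |25.2 − 41.1| / 19.8 = 15.9 / 19.8 = 0.803.
For two independent groups with equal n: n = 2·((z_{α/2} + z_β) / d)².
z_{α/2} + z_β = 2.576 + 0.674 = 3.250.
n = 2 × (3.250 / 0.803)² = 2 × 4.047² = 2 × 16.38 = 32.8.
Round up to the next whole participant.

n = 33 per group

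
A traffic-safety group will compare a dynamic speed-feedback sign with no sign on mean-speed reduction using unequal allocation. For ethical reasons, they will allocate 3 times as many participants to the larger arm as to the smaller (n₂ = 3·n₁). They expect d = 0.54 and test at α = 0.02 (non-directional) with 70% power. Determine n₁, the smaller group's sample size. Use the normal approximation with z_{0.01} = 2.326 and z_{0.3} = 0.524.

n₁ = 38

With allocation ratio k = n₂/n₁ = 3, Var(x̄₁−x̄₂) = σ²(1/n₁ + 1/(k·n₁)) = σ²·(k+1)/(k·n₁).
So n₁ = (1 + 1/k)·((z_{α/2} + z_β)/d)² = 1.333 × (2.850/0.54)².
n₁ = 1.333 × 27.85 = 37.1.
Round up: n₁ = 38, giving n₂ = 3 × 38 = 114.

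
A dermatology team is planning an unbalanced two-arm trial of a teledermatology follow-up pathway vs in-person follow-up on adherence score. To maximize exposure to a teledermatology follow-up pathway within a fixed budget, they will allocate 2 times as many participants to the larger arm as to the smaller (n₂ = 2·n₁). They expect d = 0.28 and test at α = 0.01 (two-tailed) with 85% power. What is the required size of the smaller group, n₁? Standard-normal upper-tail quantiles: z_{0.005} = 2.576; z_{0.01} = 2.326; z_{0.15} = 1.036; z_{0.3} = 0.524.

With allocation ratio k = n₂/n₁ = 2, Var(x̄₁−x̄₂) = σ²(1/n₁ + 1/(k·n₁)) = σ²·(k+1)/(k·n₁).
So n₁ = (1 + 1/k)·((z_{α/2} + z_β)/d)² = 1.500 × (3.612/0.28)².
n₁ = 1.500 × 166.41 = 249.6.
Round up: n₁ = 250, giving n₂ = 2 × 250 = 500.

n₁ = 250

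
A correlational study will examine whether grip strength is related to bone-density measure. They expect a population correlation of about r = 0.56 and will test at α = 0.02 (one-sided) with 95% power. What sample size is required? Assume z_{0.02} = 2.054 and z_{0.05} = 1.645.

Fisher's z: C = ½·ln((1+r)/(1−r)) = ½·ln(3.5455) = 0.6328.
n = ((z_{α} + z_β)/C)² + 3.
(2.054 + 1.645) / 0.6328 = 3.699 / 0.6328 = 5.845.
n = 5.845² + 3 = 34.17 + 3 = 37.2.
Round up.

n = 38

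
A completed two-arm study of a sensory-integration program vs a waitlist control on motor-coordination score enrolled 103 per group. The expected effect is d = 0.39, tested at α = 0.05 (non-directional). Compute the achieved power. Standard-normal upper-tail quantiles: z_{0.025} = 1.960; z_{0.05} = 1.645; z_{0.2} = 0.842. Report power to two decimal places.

power ≈ 0.80

For two equal groups, power = Φ(d·√(n/2) − z_{α/2}).
d·√(n/2) = 0.39 × √(103/2) = 0.39 × 7.176 = 2.799.
z_β = 2.799 − 1.960 = 0.839.
Power = Φ(0.839) = 0.799.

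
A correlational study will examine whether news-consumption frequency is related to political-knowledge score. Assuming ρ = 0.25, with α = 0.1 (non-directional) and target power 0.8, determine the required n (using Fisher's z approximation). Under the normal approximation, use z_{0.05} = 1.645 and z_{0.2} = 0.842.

Fisher's z: C = ½·ln((1+r)/(1−r)) = ½·ln(1.6667) = 0.2554.
n = ((z_{α/2} + z_β)/C)² + 3.
(1.645 + 0.842) / 0.2554 = 2.487 / 0.2554 = 9.738.
n = 9.738² + 3 = 94.82 + 3 = 97.8.
Round up.

n = 98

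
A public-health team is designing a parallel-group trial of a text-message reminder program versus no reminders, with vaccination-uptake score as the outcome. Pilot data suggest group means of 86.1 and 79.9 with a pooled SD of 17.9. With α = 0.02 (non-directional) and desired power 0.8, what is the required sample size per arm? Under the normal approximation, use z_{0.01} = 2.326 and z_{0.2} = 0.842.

n = 168 per group

Cohen's d = |M₁ − M₂| / SD_pooled = |86.1 − 79.9| / 17.9 = 6.2 / 17.9 = 0.346.
For two independent groups with equal n: n = 2·((z_{α/2} + z_β) / d)².
z_{α/2} + z_β = 2.326 + 0.842 = 3.168.
n = 2 × (3.168 / 0.346)² = 2 × 9.156² = 2 × 83.83 = 167.7.
Round up to the next whole participant.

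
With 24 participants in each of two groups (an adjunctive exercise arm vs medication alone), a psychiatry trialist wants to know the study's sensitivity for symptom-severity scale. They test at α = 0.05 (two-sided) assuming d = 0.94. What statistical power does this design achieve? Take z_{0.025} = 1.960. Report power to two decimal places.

power ≈ 0.90

For two equal groups, power = Φ(d·√(n/2) − z_{α/2}).
d·√(n/2) = 0.94 × √(24/2) = 0.94 × 3.464 = 3.256.
z_β = 3.256 − 1.960 = 1.296.
Power = Φ(1.296) = 0.903.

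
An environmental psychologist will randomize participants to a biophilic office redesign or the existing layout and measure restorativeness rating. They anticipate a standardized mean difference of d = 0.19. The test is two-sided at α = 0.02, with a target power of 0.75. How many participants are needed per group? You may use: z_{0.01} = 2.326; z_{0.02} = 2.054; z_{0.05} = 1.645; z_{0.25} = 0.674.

For two independent groups with equal n: n = 2·((z_{α/2} + z_β) / d)².
z_{α/2} + z_β = 2.326 + 0.674 = 3.000.
n = 2 × (3.000 / 0.19)² = 2 × 15.789² = 2 × 249.31 = 498.6.
Round up to the next whole participant.

n = 499 per group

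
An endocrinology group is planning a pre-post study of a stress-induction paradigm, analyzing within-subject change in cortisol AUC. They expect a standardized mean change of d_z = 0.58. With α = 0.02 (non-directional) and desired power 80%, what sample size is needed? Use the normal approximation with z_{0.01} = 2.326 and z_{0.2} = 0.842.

For a paired (one-sample on differences) test: n = ((z_{α/2} + z_β) / d)².
z_{α/2} + z_β = 2.326 + 0.842 = 3.168.
n = (3.168 / 0.58)² = 5.462² = 29.83.
Round up.

n = 30 pairs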